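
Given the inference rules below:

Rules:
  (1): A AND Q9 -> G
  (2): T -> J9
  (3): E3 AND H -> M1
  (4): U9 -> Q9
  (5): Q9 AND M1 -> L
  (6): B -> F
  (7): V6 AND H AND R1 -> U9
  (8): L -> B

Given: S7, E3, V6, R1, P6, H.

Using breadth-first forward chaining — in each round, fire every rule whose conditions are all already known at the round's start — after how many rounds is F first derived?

Round 1: (3) [E3 AND H -> M1]; (7) [V6 AND H AND R1 -> U9]. Adds M1, U9.
Round 2: (4) [U9 -> Q9]. Adds Q9.
Round 3: (5) [Q9 AND M1 -> L]. Adds L.
Round 4: (8) [L -> B]. Adds B.
Round 5: (6) [B -> F]. Adds F.
F first appears in round 5.

5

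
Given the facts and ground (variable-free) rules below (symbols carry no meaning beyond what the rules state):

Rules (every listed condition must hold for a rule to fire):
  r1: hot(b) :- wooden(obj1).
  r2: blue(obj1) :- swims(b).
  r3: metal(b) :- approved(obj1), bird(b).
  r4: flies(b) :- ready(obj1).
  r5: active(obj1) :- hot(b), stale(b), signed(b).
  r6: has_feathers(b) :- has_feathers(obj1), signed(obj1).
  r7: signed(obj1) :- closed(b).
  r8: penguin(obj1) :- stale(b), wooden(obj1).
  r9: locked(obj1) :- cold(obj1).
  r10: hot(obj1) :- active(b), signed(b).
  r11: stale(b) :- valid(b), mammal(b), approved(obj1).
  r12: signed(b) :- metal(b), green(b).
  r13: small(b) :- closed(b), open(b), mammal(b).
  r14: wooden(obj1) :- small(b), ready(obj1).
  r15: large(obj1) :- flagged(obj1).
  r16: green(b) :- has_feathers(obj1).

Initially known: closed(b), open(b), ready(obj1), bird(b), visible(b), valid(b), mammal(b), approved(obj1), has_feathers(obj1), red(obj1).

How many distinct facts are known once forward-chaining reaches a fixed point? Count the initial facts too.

[1] r3 [metal(b) :- approved(obj1), bird(b).]; r4 [flies(b) :- ready(obj1).]; r7 [signed(obj1) :- closed(b).]; r11 [stale(b) :- valid(b), mammal(b), approved(obj1).]; r13 [small(b) :- closed(b), open(b), mammal(b).]; r16 [green(b) :- has_feathers(obj1).]. ⇒ new: metal(b), flies(b), signed(obj1), stale(b), small(b), green(b).
[2] r6 [has_feathers(b) :- has_feathers(obj1), signed(obj1).]; r12 [signed(b) :- metal(b), green(b).]; r14 [wooden(obj1) :- small(b), ready(obj1).]. ⇒ new: has_feathers(b), signed(b), wooden(obj1).
[3] r1 [hot(b) :- wooden(obj1).]; r8 [penguin(obj1) :- stale(b), wooden(obj1).]. ⇒ new: hot(b), penguin(obj1).
[4] r5 [active(obj1) :- hot(b), stale(b), signed(b).]. ⇒ new: active(obj1).
Closure: {active(obj1), approved(obj1), bird(b), closed(b), flies(b), green(b), has_feathers(b), has_feathers(obj1), hot(b), mammal(b), metal(b), open(b), penguin(obj1), ready(obj1), red(obj1), signed(b), signed(obj1), small(b), stale(b), valid(b), visible(b), wooden(obj1)} — 22 facts.

22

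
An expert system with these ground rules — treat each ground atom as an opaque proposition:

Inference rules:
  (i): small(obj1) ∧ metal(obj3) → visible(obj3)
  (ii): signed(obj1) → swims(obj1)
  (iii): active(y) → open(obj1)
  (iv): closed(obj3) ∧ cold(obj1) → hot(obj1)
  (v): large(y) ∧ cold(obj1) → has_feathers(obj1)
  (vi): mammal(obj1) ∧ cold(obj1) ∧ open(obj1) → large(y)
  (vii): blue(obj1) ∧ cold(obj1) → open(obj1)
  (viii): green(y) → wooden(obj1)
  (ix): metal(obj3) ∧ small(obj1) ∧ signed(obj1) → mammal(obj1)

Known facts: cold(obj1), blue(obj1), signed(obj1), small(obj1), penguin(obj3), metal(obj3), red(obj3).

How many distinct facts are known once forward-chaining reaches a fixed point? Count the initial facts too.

[1] (i) [small(obj1) ∧ metal(obj3) → visible(obj3)]; (ii) [signed(obj1) → swims(obj1)]; (vii) [blue(obj1) ∧ cold(obj1) → open(obj1)]; (ix) [metal(obj3) ∧ small(obj1) ∧ signed(obj1) → mammal(obj1)]. ⇒ new: visible(obj3), swims(obj1), open(obj1), mammal(obj1).
[2] (vi) [mammal(obj1) ∧ cold(obj1) ∧ open(obj1) → large(y)]. ⇒ new: large(y).
[3] (v) [large(y) ∧ cold(obj1) → has_feathers(obj1)]. ⇒ new: has_feathers(obj1).
Closure: {blue(obj1), cold(obj1), has_feathers(obj1), large(y), mammal(obj1), metal(obj3), open(obj1), penguin(obj3), red(obj3), signed(obj1), small(obj1), swims(obj1), visible(obj3)} — 13 facts.

13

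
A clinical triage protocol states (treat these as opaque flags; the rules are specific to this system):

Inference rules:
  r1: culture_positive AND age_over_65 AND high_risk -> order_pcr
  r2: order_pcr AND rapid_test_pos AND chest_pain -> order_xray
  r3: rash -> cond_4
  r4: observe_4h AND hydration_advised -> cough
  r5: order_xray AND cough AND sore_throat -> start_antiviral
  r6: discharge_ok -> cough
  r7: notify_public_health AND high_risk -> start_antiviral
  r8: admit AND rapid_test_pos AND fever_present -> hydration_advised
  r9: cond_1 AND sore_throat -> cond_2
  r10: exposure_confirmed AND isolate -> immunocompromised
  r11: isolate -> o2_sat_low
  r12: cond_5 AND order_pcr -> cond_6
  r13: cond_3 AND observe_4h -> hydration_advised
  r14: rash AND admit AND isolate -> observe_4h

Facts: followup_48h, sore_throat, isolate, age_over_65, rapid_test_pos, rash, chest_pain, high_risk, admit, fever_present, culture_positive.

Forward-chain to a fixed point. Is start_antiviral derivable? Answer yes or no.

yes

Round 1: r1 [culture_positive AND age_over_65 AND high_risk -> order_pcr]; r3 [rash -> cond_4]; r8 [admit AND rapid_test_pos AND fever_present -> hydration_advised]; r11 [isolate -> o2_sat_low]; r14 [rash AND admit AND isolate -> observe_4h]. New: order_pcr, cond_4, hydration_advised, o2_sat_low, observe_4h.
Round 2: r2 [order_pcr AND rapid_test_pos AND chest_pain -> order_xray]; r4 [observe_4h AND hydration_advised -> cough]. New: order_xray, cough.
Round 3: r5 [order_xray AND cough AND sore_throat -> start_antiviral]. New: start_antiviral.
start_antiviral appears in round 3, so it is derivable.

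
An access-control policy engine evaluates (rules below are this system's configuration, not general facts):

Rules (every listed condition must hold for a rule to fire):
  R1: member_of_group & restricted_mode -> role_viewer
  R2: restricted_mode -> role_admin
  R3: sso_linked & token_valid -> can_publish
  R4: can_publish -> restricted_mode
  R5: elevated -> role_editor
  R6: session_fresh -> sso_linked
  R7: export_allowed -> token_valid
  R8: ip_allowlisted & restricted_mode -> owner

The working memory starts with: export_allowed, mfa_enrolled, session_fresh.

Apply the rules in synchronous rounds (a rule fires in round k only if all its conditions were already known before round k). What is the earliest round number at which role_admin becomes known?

4

Round 1: R6 [session_fresh -> sso_linked]; R7 [export_allowed -> token_valid]. Adds sso_linked, token_valid.
Round 2: R3 [sso_linked & token_valid -> can_publish]. Adds can_publish.
Round 3: R4 [can_publish -> restricted_mode]. Adds restricted_mode.
Round 4: R2 [restricted_mode -> role_admin]. Adds role_admin.
role_admin first appears in round 4.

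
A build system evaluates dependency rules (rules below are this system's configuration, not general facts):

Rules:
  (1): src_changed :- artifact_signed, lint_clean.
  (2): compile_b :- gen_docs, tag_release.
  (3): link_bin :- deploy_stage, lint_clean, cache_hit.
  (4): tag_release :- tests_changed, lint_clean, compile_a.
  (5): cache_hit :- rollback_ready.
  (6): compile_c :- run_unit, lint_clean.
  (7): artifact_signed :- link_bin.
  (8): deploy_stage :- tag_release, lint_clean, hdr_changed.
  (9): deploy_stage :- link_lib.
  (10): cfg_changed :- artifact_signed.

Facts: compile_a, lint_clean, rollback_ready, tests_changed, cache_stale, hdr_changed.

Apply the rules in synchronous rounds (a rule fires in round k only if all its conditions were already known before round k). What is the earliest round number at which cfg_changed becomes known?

5

Round 1 fires (4), (5), giving tag_release, cache_hit.
Round 2 fires (8), giving deploy_stage.
Round 3 fires (3), giving link_bin.
Round 4 fires (7), giving artifact_signed.
Round 5 fires (1), (10), giving src_changed, cfg_changed.
cfg_changed first appears in round 5.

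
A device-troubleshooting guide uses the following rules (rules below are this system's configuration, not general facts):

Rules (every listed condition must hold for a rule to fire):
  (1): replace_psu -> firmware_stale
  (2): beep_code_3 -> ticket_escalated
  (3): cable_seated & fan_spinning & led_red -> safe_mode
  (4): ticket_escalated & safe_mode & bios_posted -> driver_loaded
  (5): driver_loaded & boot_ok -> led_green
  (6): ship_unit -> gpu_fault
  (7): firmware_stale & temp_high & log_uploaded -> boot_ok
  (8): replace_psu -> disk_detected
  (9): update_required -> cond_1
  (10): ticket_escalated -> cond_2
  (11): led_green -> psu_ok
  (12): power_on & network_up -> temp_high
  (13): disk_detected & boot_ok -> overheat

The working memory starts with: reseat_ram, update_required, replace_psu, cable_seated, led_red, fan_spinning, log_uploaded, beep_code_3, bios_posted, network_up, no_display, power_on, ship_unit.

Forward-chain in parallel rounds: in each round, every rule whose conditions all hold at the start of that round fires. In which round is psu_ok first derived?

Round 1 — (1), (2), (3), (6), (8), (9), (12), derive firmware_stale, ticket_escalated, safe_mode, gpu_fault, disk_detected, cond_1, temp_high.
Round 2 — (4), (7), (10), derive driver_loaded, boot_ok, cond_2.
Round 3 — (5), (13), derive led_green, overheat.
Round 4 — (11), derive psu_ok.
psu_ok first appears in round 4.

4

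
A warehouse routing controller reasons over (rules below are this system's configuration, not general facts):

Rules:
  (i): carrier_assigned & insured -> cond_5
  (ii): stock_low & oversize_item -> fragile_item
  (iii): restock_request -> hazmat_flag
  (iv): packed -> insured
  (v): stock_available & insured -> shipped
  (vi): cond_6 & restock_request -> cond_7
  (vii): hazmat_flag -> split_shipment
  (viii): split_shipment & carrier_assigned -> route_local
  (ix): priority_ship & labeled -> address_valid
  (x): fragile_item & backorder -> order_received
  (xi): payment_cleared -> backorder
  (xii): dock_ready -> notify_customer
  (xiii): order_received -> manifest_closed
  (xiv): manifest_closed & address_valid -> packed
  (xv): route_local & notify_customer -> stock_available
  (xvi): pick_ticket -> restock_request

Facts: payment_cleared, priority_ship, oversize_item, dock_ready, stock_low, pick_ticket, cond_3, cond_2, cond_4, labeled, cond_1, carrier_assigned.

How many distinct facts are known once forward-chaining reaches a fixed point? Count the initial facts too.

27

Round 1: (ii) [stock_low & oversize_item -> fragile_item]; (ix) [priority_ship & labeled -> address_valid]; (xi) [payment_cleared -> backorder]; (xii) [dock_ready -> notify_customer]; (xvi) [pick_ticket -> restock_request]. Adds fragile_item, address_valid, backorder, notify_customer, restock_request.
Round 2: (iii) [restock_request -> hazmat_flag]; (x) [fragile_item & backorder -> order_received]. Adds hazmat_flag, order_received.
Round 3: (vii) [hazmat_flag -> split_shipment]; (xiii) [order_received -> manifest_closed]. Adds split_shipment, manifest_closed.
Round 4: (viii) [split_shipment & carrier_assigned -> route_local]; (xiv) [manifest_closed & address_valid -> packed]. Adds route_local, packed.
Round 5: (iv) [packed -> insured]; (xv) [route_local & notify_customer -> stock_available]. Adds insured, stock_available.
Round 6: (i) [carrier_assigned & insured -> cond_5]; (v) [stock_available & insured -> shipped]. Adds cond_5, shipped.
Closure: {address_valid, backorder, carrier_assigned, cond_1, cond_2, cond_3, cond_4, cond_5, dock_ready, fragile_item, hazmat_flag, insured, labeled, manifest_closed, notify_customer, order_received, oversize_item, packed, payment_cleared, pick_ticket, priority_ship, restock_request, route_local, shipped, split_shipment, stock_available, stock_low} — 27 facts.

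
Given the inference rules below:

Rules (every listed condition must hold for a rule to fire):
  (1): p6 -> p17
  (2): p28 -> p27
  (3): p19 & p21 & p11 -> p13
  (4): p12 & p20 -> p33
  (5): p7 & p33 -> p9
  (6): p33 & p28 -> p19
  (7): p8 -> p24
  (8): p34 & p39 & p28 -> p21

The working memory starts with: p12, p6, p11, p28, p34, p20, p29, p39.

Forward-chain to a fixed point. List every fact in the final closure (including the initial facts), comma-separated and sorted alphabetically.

p11, p12, p13, p17, p19, p20, p21, p27, p28, p29, p33, p34, p39, p6

Round 1: (1) [p6 -> p17]; (2) [p28 -> p27]; (4) [p12 & p20 -> p33]; (8) [p34 & p39 & p28 -> p21]. Adds p17, p27, p33, p21.
Round 2: (6) [p33 & p28 -> p19]. Adds p19.
Round 3: (3) [p19 & p21 & p11 -> p13]. Adds p13.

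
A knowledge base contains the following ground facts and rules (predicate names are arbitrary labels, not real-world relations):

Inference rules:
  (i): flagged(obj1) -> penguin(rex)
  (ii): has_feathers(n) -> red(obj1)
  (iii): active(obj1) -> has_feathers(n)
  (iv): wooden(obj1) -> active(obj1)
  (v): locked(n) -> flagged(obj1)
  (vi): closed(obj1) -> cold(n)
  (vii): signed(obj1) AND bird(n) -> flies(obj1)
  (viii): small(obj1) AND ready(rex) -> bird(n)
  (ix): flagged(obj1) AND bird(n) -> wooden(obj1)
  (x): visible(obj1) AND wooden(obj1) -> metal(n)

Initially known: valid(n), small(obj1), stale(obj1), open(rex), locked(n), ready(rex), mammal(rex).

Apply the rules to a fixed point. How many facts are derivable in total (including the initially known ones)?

Round 1 — (v), (viii), derive flagged(obj1), bird(n).
Round 2 — (i), (ix), derive penguin(rex), wooden(obj1).
Round 3 — (iv), derive active(obj1).
Round 4 — (iii), derive has_feathers(n).
Round 5 — (ii), derive red(obj1).
Closure: {active(obj1), bird(n), flagged(obj1), has_feathers(n), locked(n), mammal(rex), open(rex), penguin(rex), ready(rex), red(obj1), small(obj1), stale(obj1), valid(n), wooden(obj1)} — 14 facts.

14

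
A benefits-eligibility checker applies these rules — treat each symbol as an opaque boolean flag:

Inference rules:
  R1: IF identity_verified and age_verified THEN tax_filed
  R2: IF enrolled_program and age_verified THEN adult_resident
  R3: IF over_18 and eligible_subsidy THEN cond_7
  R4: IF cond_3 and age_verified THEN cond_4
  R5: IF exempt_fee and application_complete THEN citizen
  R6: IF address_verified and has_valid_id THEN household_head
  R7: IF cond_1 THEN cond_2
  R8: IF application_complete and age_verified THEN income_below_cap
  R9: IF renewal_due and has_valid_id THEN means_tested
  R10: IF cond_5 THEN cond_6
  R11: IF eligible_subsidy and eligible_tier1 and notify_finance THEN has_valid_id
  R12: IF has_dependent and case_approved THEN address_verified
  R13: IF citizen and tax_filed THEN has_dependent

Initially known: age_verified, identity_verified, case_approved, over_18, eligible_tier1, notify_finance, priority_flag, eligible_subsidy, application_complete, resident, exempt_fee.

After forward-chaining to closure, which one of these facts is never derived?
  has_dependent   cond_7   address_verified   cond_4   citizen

cond_4

Round 1 — R1, R3, R5, R8, R11, derive tax_filed, cond_7, citizen, income_below_cap, has_valid_id.
Round 2 — R13, derive has_dependent.
Round 3 — R12, derive address_verified.
Round 4 — R6, derive household_head.
Derived: citizen (round 1), has_dependent (round 2), cond_7 (round 1), address_verified (round 3). cond_4 never appears in any round.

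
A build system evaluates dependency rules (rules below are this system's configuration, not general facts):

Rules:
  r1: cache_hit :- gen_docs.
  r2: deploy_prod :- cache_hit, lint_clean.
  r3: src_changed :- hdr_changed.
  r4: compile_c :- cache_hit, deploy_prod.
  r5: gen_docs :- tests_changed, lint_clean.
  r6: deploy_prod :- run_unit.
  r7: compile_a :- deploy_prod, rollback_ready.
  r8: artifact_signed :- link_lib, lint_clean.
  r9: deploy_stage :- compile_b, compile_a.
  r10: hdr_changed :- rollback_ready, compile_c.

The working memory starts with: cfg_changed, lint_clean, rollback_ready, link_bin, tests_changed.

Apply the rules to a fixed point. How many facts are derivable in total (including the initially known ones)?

Round 1 — r5, derive gen_docs.
Round 2 — r1, derive cache_hit.
Round 3 — r2, derive deploy_prod.
Round 4 — r4, r7, derive compile_c, compile_a.
Round 5 — r10, derive hdr_changed.
Round 6 — r3, derive src_changed.
Closure: {cache_hit, cfg_changed, compile_a, compile_c, deploy_prod, gen_docs, hdr_changed, link_bin, lint_clean, rollback_ready, src_changed, tests_changed} — 12 facts.

12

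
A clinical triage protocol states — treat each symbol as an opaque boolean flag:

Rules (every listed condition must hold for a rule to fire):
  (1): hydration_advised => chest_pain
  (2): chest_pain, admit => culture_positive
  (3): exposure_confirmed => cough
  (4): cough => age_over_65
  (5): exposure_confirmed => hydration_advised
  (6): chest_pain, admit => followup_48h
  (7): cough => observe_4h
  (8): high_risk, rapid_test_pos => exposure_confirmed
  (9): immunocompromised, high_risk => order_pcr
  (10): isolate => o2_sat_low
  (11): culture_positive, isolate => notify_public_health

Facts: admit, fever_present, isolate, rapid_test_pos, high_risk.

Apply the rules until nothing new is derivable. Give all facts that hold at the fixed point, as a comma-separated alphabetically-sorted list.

admit, age_over_65, chest_pain, cough, culture_positive, exposure_confirmed, fever_present, followup_48h, high_risk, hydration_advised, isolate, notify_public_health, o2_sat_low, observe_4h, rapid_test_pos

[1] (8) [high_risk, rapid_test_pos => exposure_confirmed]; (10) [isolate => o2_sat_low]. ⇒ new: exposure_confirmed, o2_sat_low.
[2] (3) [exposure_confirmed => cough]; (5) [exposure_confirmed => hydration_advised]. ⇒ new: cough, hydration_advised.
[3] (1) [hydration_advised => chest_pain]; (4) [cough => age_over_65]; (7) [cough => observe_4h]. ⇒ new: chest_pain, age_over_65, observe_4h.
[4] (2) [chest_pain, admit => culture_positive]; (6) [chest_pain, admit => followup_48h]. ⇒ new: culture_positive, followup_48h.
[5] (11) [culture_positive, isolate => notify_public_health]. ⇒ new: notify_public_health.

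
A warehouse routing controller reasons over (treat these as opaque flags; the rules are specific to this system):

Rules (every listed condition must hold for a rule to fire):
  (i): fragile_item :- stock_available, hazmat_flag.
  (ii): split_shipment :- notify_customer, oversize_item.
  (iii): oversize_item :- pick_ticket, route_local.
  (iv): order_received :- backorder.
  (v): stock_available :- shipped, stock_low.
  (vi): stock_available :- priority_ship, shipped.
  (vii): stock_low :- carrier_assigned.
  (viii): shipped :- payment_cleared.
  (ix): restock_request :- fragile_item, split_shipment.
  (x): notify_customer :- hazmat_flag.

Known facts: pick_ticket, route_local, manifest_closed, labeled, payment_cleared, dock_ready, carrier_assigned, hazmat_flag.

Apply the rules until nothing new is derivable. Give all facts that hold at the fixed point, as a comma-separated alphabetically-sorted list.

Round 1 — (iii), (vii), (viii), (x), derive oversize_item, stock_low, shipped, notify_customer.
Round 2 — (ii), (v), derive split_shipment, stock_available.
Round 3 — (i), derive fragile_item.
Round 4 — (ix), derive restock_request.

carrier_assigned, dock_ready, fragile_item, hazmat_flag, labeled, manifest_closed, notify_customer, oversize_item, payment_cleared, pick_ticket, restock_request, route_local, shipped, split_shipment, stock_available, stock_low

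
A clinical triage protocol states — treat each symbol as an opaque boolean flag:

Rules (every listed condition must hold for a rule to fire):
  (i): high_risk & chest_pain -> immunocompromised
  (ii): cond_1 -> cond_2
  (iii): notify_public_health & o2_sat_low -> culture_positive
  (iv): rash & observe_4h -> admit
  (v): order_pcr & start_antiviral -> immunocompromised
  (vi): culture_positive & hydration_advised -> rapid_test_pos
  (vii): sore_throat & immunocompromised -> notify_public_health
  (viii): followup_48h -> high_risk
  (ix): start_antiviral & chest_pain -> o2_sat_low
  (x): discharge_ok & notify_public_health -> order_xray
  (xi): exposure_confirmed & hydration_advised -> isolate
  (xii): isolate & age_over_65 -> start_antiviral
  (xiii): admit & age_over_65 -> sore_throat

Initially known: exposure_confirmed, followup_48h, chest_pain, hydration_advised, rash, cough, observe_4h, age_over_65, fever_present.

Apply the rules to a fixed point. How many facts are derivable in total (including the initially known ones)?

19

[1] (iv) [rash & observe_4h -> admit]; (viii) [followup_48h -> high_risk]; (xi) [exposure_confirmed & hydration_advised -> isolate]. ⇒ new: admit, high_risk, isolate.
[2] (i) [high_risk & chest_pain -> immunocompromised]; (xii) [isolate & age_over_65 -> start_antiviral]; (xiii) [admit & age_over_65 -> sore_throat]. ⇒ new: immunocompromised, start_antiviral, sore_throat.
[3] (vii) [sore_throat & immunocompromised -> notify_public_health]; (ix) [start_antiviral & chest_pain -> o2_sat_low]. ⇒ new: notify_public_health, o2_sat_low.
[4] (iii) [notify_public_health & o2_sat_low -> culture_positive]. ⇒ new: culture_positive.
[5] (vi) [culture_positive & hydration_advised -> rapid_test_pos]. ⇒ new: rapid_test_pos.
Closure: {admit, age_over_65, chest_pain, cough, culture_positive, exposure_confirmed, fever_present, followup_48h, high_risk, hydration_advised, immunocompromised, isolate, notify_public_health, o2_sat_low, observe_4h, rapid_test_pos, rash, sore_throat, start_antiviral} — 19 facts.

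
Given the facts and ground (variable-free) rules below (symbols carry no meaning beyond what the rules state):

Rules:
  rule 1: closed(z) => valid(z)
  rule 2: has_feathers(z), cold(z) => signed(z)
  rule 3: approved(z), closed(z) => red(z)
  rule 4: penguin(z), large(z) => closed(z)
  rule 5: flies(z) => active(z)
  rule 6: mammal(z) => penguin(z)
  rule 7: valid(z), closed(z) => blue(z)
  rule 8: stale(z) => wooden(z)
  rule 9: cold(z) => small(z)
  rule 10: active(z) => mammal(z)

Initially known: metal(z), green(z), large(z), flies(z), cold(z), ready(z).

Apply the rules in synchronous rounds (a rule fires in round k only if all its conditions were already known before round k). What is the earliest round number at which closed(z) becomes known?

Round 1 fires rule 5, rule 9, giving active(z), small(z).
Round 2 fires rule 10, giving mammal(z).
Round 3 fires rule 6, giving penguin(z).
Round 4 fires rule 4, giving closed(z).
closed(z) first appears in round 4.

4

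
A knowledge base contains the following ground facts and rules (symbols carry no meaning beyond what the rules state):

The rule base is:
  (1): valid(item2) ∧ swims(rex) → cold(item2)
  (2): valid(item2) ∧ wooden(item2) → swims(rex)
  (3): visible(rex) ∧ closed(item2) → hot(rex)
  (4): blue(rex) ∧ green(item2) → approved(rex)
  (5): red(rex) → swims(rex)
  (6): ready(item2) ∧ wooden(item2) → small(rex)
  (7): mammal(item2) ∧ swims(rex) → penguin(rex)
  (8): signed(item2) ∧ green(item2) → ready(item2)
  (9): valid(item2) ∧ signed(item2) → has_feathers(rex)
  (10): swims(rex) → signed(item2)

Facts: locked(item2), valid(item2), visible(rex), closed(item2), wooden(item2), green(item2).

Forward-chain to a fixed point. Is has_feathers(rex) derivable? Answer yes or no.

[1] (2) [valid(item2) ∧ wooden(item2) → swims(rex)]; (3) [visible(rex) ∧ closed(item2) → hot(rex)]. ⇒ new: swims(rex), hot(rex).
[2] (1) [valid(item2) ∧ swims(rex) → cold(item2)]; (10) [swims(rex) → signed(item2)]. ⇒ new: cold(item2), signed(item2).
[3] (8) [signed(item2) ∧ green(item2) → ready(item2)]; (9) [valid(item2) ∧ signed(item2) → has_feathers(rex)]. ⇒ new: ready(item2), has_feathers(rex).
[4] (6) [ready(item2) ∧ wooden(item2) → small(rex)]. ⇒ new: small(rex).
has_feathers(rex) appears in round 3, so it is derivable.

yes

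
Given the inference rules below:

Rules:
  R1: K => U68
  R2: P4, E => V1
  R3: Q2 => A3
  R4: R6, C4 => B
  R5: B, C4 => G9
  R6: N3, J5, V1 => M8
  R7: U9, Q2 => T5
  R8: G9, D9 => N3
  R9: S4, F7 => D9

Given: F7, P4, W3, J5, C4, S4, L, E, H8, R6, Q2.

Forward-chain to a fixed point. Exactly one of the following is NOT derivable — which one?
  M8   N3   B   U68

U68

Round 1 — R2, R3, R4, R9, derive V1, A3, B, D9.
Round 2 — R5, derive G9.
Round 3 — R8, derive N3.
Round 4 — R6, derive M8.
Derived: B (round 1), N3 (round 3), M8 (round 4). U68 never appears in any round.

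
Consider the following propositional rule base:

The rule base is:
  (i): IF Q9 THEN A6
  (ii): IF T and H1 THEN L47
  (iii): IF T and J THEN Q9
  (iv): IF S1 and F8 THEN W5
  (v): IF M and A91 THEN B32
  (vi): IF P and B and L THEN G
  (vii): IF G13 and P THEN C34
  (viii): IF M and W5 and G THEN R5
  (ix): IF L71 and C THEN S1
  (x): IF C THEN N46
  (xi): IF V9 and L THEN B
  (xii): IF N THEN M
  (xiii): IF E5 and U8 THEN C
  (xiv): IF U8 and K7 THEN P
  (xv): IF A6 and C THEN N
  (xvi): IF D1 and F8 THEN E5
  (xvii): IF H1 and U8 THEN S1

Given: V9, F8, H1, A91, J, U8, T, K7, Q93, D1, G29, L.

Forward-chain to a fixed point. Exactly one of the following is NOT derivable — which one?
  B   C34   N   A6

Round 1: (ii) [IF T and H1 THEN L47]; (iii) [IF T and J THEN Q9]; (xi) [IF V9 and L THEN B]; (xiv) [IF U8 and K7 THEN P]; (xvi) [IF D1 and F8 THEN E5]; (xvii) [IF H1 and U8 THEN S1]. New: L47, Q9, B, P, E5, S1.
Round 2: (i) [IF Q9 THEN A6]; (iv) [IF S1 and F8 THEN W5]; (vi) [IF P and B and L THEN G]; (xiii) [IF E5 and U8 THEN C]. New: A6, W5, G, C.
Round 3: (x) [IF C THEN N46]; (xv) [IF A6 and C THEN N]. New: N46, N.
Round 4: (xii) [IF N THEN M]. New: M.
Round 5: (v) [IF M and A91 THEN B32]; (viii) [IF M and W5 and G THEN R5]. New: B32, R5.
Derived: N (round 3), B (round 1), A6 (round 2). C34 never appears in any round.

C34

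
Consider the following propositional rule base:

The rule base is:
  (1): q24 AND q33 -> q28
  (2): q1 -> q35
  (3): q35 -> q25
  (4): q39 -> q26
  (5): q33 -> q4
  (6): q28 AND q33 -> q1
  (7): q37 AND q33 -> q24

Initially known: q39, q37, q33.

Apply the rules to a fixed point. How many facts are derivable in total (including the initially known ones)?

Round 1: (4) [q39 -> q26]; (5) [q33 -> q4]; (7) [q37 AND q33 -> q24]. New: q26, q4, q24.
Round 2: (1) [q24 AND q33 -> q28]. New: q28.
Round 3: (6) [q28 AND q33 -> q1]. New: q1.
Round 4: (2) [q1 -> q35]. New: q35.
Round 5: (3) [q35 -> q25]. New: q25.
Closure: {q1, q24, q25, q26, q28, q33, q35, q37, q39, q4} — 10 facts.

10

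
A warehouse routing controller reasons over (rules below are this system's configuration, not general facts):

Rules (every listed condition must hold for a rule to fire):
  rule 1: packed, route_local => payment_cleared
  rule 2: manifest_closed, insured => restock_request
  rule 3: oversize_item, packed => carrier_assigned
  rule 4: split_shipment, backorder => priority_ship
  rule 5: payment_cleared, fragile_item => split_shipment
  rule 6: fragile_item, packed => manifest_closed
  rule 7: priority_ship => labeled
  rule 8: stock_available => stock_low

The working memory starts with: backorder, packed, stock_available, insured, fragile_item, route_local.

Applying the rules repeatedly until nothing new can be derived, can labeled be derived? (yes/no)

[1] rule 1 [packed, route_local => payment_cleared]; rule 6 [fragile_item, packed => manifest_closed]; rule 8 [stock_available => stock_low]. ⇒ new: payment_cleared, manifest_closed, stock_low.
[2] rule 2 [manifest_closed, insured => restock_request]; rule 5 [payment_cleared, fragile_item => split_shipment]. ⇒ new: restock_request, split_shipment.
[3] rule 4 [split_shipment, backorder => priority_ship]. ⇒ new: priority_ship.
[4] rule 7 [priority_ship => labeled]. ⇒ new: labeled.
labeled appears in round 4, so it is derivable.

yes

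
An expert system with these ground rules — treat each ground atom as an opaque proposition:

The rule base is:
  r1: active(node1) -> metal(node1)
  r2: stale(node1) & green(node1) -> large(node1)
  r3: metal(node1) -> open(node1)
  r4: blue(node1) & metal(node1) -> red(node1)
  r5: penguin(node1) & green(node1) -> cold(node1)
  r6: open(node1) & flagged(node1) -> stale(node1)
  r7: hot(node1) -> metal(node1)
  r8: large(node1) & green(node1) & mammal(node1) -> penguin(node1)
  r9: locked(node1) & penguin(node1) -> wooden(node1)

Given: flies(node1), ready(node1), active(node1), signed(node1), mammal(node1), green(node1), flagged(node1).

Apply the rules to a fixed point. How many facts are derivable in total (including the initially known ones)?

Round 1: r1 [active(node1) -> metal(node1)]. New: metal(node1).
Round 2: r3 [metal(node1) -> open(node1)]. New: open(node1).
Round 3: r6 [open(node1) & flagged(node1) -> stale(node1)]. New: stale(node1).
Round 4: r2 [stale(node1) & green(node1) -> large(node1)]. New: large(node1).
Round 5: r8 [large(node1) & green(node1) & mammal(node1) -> penguin(node1)]. New: penguin(node1).
Round 6: r5 [penguin(node1) & green(node1) -> cold(node1)]. New: cold(node1).
Closure: {active(node1), cold(node1), flagged(node1), flies(node1), green(node1), large(node1), mammal(node1), metal(node1), open(node1), penguin(node1), ready(node1), signed(node1), stale(node1)} — 13 facts.

13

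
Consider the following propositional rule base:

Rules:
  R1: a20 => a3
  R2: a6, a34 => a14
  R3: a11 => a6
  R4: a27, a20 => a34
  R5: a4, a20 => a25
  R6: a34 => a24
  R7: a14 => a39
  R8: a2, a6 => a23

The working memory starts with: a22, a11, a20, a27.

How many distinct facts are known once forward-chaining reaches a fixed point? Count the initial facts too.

Round 1 fires R1, R3, R4, giving a3, a6, a34.
Round 2 fires R2, R6, giving a14, a24.
Round 3 fires R7, giving a39.
Closure: {a11, a14, a20, a22, a24, a27, a3, a34, a39, a6} — 10 facts.

10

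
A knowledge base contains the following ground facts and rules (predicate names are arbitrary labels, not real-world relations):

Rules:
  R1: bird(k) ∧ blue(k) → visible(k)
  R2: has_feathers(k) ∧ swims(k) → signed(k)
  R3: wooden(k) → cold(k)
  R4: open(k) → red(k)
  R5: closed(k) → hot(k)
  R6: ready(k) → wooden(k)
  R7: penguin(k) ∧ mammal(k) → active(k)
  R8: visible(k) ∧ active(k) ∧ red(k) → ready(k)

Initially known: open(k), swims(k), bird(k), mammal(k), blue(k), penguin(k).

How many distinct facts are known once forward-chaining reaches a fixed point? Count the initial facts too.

Round 1 fires R1, R4, R7, giving visible(k), red(k), active(k).
Round 2 fires R8, giving ready(k).
Round 3 fires R6, giving wooden(k).
Round 4 fires R3, giving cold(k).
Closure: {active(k), bird(k), blue(k), cold(k), mammal(k), open(k), penguin(k), ready(k), red(k), swims(k), visible(k), wooden(k)} — 12 facts.

12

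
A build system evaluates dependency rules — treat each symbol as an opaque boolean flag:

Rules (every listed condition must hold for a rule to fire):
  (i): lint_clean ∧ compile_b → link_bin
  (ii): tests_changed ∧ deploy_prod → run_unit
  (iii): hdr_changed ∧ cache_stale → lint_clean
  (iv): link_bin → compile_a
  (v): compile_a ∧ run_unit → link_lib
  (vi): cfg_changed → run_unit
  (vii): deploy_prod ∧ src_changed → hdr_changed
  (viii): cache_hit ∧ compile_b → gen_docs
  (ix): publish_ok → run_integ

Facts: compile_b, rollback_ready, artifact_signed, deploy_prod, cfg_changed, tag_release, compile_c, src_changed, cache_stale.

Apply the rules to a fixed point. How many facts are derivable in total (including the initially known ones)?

Round 1: (vi) [cfg_changed → run_unit]; (vii) [deploy_prod ∧ src_changed → hdr_changed]. New: run_unit, hdr_changed.
Round 2: (iii) [hdr_changed ∧ cache_stale → lint_clean]. New: lint_clean.
Round 3: (i) [lint_clean ∧ compile_b → link_bin]. New: link_bin.
Round 4: (iv) [link_bin → compile_a]. New: compile_a.
Round 5: (v) [compile_a ∧ run_unit → link_lib]. New: link_lib.
Closure: {artifact_signed, cache_stale, cfg_changed, compile_a, compile_b, compile_c, deploy_prod, hdr_changed, link_bin, link_lib, lint_clean, rollback_ready, run_unit, src_changed, tag_release} — 15 facts.

15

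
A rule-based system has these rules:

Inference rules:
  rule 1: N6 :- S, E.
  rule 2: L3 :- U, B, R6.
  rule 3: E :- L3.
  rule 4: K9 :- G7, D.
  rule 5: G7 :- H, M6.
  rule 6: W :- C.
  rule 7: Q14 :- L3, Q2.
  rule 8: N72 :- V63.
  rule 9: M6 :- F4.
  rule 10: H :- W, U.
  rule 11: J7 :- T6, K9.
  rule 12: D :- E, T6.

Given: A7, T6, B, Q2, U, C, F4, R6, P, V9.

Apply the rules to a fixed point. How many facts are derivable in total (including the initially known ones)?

20

Round 1: rule 2 [L3 :- U, B, R6.]; rule 6 [W :- C.]; rule 9 [M6 :- F4.]. Adds L3, W, M6.
Round 2: rule 3 [E :- L3.]; rule 7 [Q14 :- L3, Q2.]; rule 10 [H :- W, U.]. Adds E, Q14, H.
Round 3: rule 5 [G7 :- H, M6.]; rule 12 [D :- E, T6.]. Adds G7, D.
Round 4: rule 4 [K9 :- G7, D.]. Adds K9.
Round 5: rule 11 [J7 :- T6, K9.]. Adds J7.
Closure: {A7, B, C, D, E, F4, G7, H, J7, K9, L3, M6, P, Q14, Q2, R6, T6, U, V9, W} — 20 facts.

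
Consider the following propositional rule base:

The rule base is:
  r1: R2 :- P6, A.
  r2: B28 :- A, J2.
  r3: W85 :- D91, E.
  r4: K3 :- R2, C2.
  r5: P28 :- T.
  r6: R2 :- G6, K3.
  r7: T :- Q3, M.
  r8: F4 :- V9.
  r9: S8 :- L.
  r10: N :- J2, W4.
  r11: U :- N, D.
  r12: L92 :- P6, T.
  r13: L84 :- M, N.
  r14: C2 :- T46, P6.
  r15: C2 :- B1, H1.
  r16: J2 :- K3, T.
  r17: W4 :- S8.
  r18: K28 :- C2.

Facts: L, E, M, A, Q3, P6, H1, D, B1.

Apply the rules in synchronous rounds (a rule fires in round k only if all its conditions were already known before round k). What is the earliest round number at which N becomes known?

4

Round 1 fires r1, r7, r9, r15, giving R2, T, S8, C2.
Round 2 fires r4, r5, r12, r17, r18, giving K3, P28, L92, W4, K28.
Round 3 fires r16, giving J2.
Round 4 fires r2, r10, giving B28, N.
N first appears in round 4.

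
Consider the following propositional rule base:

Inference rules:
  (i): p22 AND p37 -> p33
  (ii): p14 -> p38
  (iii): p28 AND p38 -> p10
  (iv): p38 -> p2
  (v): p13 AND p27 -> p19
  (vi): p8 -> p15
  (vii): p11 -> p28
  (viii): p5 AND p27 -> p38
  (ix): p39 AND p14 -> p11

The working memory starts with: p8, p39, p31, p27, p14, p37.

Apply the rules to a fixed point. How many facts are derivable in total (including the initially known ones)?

12

[1] (ii) [p14 -> p38]; (vi) [p8 -> p15]; (ix) [p39 AND p14 -> p11]. ⇒ new: p38, p15, p11.
[2] (iv) [p38 -> p2]; (vii) [p11 -> p28]. ⇒ new: p2, p28.
[3] (iii) [p28 AND p38 -> p10]. ⇒ new: p10.
Closure: {p10, p11, p14, p15, p2, p27, p28, p31, p37, p38, p39, p8} — 12 facts.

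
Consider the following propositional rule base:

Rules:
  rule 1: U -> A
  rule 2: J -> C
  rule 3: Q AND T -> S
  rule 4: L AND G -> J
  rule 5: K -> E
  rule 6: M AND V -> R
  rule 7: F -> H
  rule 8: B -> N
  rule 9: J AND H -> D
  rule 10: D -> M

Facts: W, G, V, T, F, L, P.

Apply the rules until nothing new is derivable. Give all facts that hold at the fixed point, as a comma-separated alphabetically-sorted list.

C, D, F, G, H, J, L, M, P, R, T, V, W

Round 1 fires rule 4, rule 7, giving J, H.
Round 2 fires rule 2, rule 9, giving C, D.
Round 3 fires rule 10, giving M.
Round 4 fires rule 6, giving R.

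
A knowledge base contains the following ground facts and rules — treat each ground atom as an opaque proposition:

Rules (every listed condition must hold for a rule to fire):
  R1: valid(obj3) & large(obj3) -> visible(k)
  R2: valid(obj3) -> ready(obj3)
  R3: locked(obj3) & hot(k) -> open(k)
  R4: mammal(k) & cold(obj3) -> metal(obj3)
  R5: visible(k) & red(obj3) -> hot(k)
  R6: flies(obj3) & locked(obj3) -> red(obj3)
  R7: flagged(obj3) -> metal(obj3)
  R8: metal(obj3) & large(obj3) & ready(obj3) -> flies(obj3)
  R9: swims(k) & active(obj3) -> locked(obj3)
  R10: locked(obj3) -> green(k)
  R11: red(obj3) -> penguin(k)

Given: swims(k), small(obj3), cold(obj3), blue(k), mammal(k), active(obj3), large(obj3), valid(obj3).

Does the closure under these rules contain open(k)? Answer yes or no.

Round 1: R1 [valid(obj3) & large(obj3) -> visible(k)]; R2 [valid(obj3) -> ready(obj3)]; R4 [mammal(k) & cold(obj3) -> metal(obj3)]; R9 [swims(k) & active(obj3) -> locked(obj3)]. New: visible(k), ready(obj3), metal(obj3), locked(obj3).
Round 2: R8 [metal(obj3) & large(obj3) & ready(obj3) -> flies(obj3)]; R10 [locked(obj3) -> green(k)]. New: flies(obj3), green(k).
Round 3: R6 [flies(obj3) & locked(obj3) -> red(obj3)]. New: red(obj3).
Round 4: R5 [visible(k) & red(obj3) -> hot(k)]; R11 [red(obj3) -> penguin(k)]. New: hot(k), penguin(k).
Round 5: R3 [locked(obj3) & hot(k) -> open(k)]. New: open(k).
open(k) appears in round 5, so it is derivable.

yes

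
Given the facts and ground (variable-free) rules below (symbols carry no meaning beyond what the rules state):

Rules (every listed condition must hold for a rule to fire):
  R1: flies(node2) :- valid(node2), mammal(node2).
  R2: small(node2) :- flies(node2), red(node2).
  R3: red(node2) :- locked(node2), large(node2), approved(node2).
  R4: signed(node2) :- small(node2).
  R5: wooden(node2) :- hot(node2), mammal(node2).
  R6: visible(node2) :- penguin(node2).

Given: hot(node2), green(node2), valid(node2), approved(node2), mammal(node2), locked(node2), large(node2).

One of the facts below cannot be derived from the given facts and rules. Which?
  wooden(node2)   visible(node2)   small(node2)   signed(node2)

visible(node2)

Round 1 — R1, R3, R5, derive flies(node2), red(node2), wooden(node2).
Round 2 — R2, derive small(node2).
Round 3 — R4, derive signed(node2).
Derived: wooden(node2) (round 1), small(node2) (round 2), signed(node2) (round 3). visible(node2) never appears in any round.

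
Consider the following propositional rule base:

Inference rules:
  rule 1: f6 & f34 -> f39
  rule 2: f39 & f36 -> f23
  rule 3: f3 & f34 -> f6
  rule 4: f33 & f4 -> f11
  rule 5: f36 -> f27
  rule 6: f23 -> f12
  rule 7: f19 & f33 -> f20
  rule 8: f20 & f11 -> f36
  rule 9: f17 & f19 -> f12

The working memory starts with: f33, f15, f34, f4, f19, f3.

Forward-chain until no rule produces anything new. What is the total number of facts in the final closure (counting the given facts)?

14

Round 1: rule 3 [f3 & f34 -> f6]; rule 4 [f33 & f4 -> f11]; rule 7 [f19 & f33 -> f20]. Adds f6, f11, f20.
Round 2: rule 1 [f6 & f34 -> f39]; rule 8 [f20 & f11 -> f36]. Adds f39, f36.
Round 3: rule 2 [f39 & f36 -> f23]; rule 5 [f36 -> f27]. Adds f23, f27.
Round 4: rule 6 [f23 -> f12]. Adds f12.
Closure: {f11, f12, f15, f19, f20, f23, f27, f3, f33, f34, f36, f39, f4, f6} — 14 facts.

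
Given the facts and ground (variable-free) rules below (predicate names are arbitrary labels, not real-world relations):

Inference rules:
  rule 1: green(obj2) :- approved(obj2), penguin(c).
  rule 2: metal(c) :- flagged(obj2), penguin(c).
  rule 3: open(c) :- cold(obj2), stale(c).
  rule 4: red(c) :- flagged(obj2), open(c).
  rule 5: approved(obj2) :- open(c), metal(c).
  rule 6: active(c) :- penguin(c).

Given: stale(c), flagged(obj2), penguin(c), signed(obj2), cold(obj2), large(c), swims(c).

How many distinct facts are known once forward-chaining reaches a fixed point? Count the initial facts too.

13

Round 1 fires rule 2, rule 3, rule 6, giving metal(c), open(c), active(c).
Round 2 fires rule 4, rule 5, giving red(c), approved(obj2).
Round 3 fires rule 1, giving green(obj2).
Closure: {active(c), approved(obj2), cold(obj2), flagged(obj2), green(obj2), large(c), metal(c), open(c), penguin(c), red(c), signed(obj2), stale(c), swims(c)} — 13 facts.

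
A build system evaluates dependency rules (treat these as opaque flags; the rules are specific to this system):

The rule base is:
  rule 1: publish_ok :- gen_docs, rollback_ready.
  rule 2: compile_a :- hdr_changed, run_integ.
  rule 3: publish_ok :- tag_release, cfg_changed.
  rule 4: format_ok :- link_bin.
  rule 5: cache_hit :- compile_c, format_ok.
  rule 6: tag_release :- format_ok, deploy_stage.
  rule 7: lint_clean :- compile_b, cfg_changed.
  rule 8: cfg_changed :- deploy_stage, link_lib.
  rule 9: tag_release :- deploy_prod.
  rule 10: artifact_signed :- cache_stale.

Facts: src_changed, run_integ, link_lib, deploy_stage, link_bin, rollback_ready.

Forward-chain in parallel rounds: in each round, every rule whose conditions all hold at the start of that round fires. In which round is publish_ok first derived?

3

Round 1: rule 4 [format_ok :- link_bin.]; rule 8 [cfg_changed :- deploy_stage, link_lib.]. New: format_ok, cfg_changed.
Round 2: rule 6 [tag_release :- format_ok, deploy_stage.]. New: tag_release.
Round 3: rule 3 [publish_ok :- tag_release, cfg_changed.]. New: publish_ok.
publish_ok first appears in round 3.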